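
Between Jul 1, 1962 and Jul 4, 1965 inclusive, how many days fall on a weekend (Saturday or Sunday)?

315

Jul 1, 1962 is a Sunday.
The range spans 1100 days (inclusive of both endpoints).
1100 = 7 × 157 + 1, so there are 157 full weeks plus 1 extra day.
Each full week contributes 2 weekend days (Sat, Sun): 157 × 2 = 314.
The 1 extra day is Sunday — 1 of them qualifies.
Total: 314 + 1 = 315.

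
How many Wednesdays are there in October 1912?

5

Oct 1, 1912 is a Tuesday.
From Oct 1, 1912 to Oct 31, 1912 is 31 days inclusive.
31 = 7 × 4 + 3, so there are 4 full weeks plus 3 extra days.
Each full week contributes one Wednesday: 4 so far.
The 3 extra days are Tue, Wed, Thu — 1 of them qualifies.
Total: 4 + 1 = 5.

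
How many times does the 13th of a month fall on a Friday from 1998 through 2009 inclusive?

Friday-the-13ths by year:
1998: Feb, Mar, Nov
1999: Aug
2000: Oct
2001: Apr, Jul
2002: Sep, Dec
2003: Jun
2004: Feb, Aug
2005: May
2006: Jan, Oct
2007: Apr, Jul
2008: Jun
2009: Feb, Mar, Nov

21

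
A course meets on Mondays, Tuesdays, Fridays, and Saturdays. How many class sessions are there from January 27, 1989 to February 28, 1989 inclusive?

20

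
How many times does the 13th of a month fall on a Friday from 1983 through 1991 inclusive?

17

Friday-the-13ths by year:
1983: May
1984: Jan, Apr, Jul
1985: Sep, Dec
1986: Jun
1987: Feb, Mar, Nov
1988: May
1989: Jan, Oct
1990: Apr, Jul
1991: Sep, Dec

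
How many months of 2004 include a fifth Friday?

A month has five Fridays exactly when Friday falls within its first (length − 28) days.
Jan: 31 days, starts Thu → 5 of Thu, Fri, Sat ✓
Feb: 29 days, starts Sun → 5 of Sun
Mar: 31 days, starts Mon → 5 of Mon, Tue, Wed
Apr: 30 days, starts Thu → 5 of Thu, Fri ✓
May: 31 days, starts Sat → 5 of Sat, Sun, Mon
Jun: 30 days, starts Tue → 5 of Tue, Wed
Jul: 31 days, starts Thu → 5 of Thu, Fri, Sat ✓
Aug: 31 days, starts Sun → 5 of Sun, Mon, Tue
Sep: 30 days, starts Wed → 5 of Wed, Thu
Oct: 31 days, starts Fri → 5 of Fri, Sat, Sun ✓
Nov: 30 days, starts Mon → 5 of Mon, Tue
Dec: 31 days, starts Wed → 5 of Wed, Thu, Fri ✓
Months with five Fridays: Jan, Apr, Jul, Oct, Dec.

5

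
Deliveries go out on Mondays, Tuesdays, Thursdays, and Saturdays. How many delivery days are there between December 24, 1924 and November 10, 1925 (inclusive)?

December 24, 1924 is a Wednesday.
From December 24, 1924 to November 10, 1925 is 322 days inclusive.
322 = 7 × 46, so the span is exactly 46 full weeks.
Each full week contributes 4 days from the set (Mon, Tue, Thu, Sat): 46 × 4 = 184.
Total: 184.

184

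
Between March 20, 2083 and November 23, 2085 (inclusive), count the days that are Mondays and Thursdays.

280

March 20, 2083 is a Saturday.
That's 980 days from start to end, counting both.
980 = 7 × 140, so the span is exactly 140 full weeks.
Each full week contributes 2 days from the set (Mon, Thu): 140 × 2 = 280.
Total: 280.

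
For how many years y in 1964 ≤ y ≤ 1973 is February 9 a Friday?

2

Day of week of February 9 in each year:
1964: Sun, 1965: Tue, 1966: Wed, 1967: Thu, 1968: Fri ✓, 1969: Sun, 1970: Mon, 1971: Tue, 1972: Wed, 1973: Fri ✓
Fridays: 1968, 1973.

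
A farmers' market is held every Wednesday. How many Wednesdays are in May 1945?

5

1945-05-01 is a Tuesday.
From 1945-05-01 to 1945-05-31 is 31 days inclusive.
31 = 7 × 4 + 3, so there are 4 full weeks plus 3 extra days.
Each full week contributes one Wednesday: 4 so far.
The 3 extra days are Tuesday, Wednesday, Thursday — 1 of them qualifies.
Total: 4 + 1 = 5.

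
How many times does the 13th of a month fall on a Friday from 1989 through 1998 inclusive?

18

Friday-the-13ths by year:
1989: Jan, Oct
1990: Apr, Jul
1991: Sep, Dec
1992: Mar, Nov
1993: Aug
1994: May
1995: Jan, Oct
1996: Sep, Dec
1997: Jun
1998: Feb, Mar, Nov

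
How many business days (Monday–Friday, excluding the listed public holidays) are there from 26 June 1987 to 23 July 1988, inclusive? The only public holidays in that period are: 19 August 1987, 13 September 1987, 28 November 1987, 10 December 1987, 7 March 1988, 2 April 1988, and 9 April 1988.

278 business days

26 June 1987 is a Friday.
That's 394 days from start to end, counting both.
394 = 7 × 56 + 2, so there are 56 full weeks plus 2 extra days.
Each full week contributes 5 weekdays (Mon–Fri): 56 × 5 = 280.
The 2 extra days are Fri, Sat — 1 of them qualifies.
Total: 280 + 1 = 281.
Holidays: 19 August 1987 (Wed); 13 September 1987 (Sun); 28 November 1987 (Sat); 10 December 1987 (Thu); 7 March 1988 (Mon); 2 April 1988 (Sat); 9 April 1988 (Sat).
3 of the 7 holidays fall on weekdays; the rest are weekends and were already excluded.
Business days: 281 − 3 = 278.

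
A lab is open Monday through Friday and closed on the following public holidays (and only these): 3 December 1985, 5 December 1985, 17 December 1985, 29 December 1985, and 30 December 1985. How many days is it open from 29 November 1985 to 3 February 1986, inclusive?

29 November 1985 is a Friday.
The range spans 67 days (inclusive of both endpoints).
67 = 7 × 9 + 4, so there are 9 full weeks plus 4 extra days.
Each full week contributes 5 weekdays (Mon–Fri): 9 × 5 = 45.
The 4 extra days are Friday, Saturday, Sunday, Monday — 2 of them qualify.
Total: 45 + 2 = 47.
Holidays: 3 December 1985 (Tue); 5 December 1985 (Thu); 17 December 1985 (Tue); 29 December 1985 (Sun); 30 December 1985 (Mon).
4 of the 5 holidays fall on weekdays; the rest are weekends and were already excluded.
Business days: 47 − 4 = 43.

43 working days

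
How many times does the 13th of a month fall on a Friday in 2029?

2

The 13th falls on a Friday when the month's 13th has weekday Fri.
Jan 13 is Sat; Feb 13 is Tue; Mar 13 is Tue; Apr 13 is Fri ✓; May 13 is Sun; Jun 13 is Wed; Jul 13 is Fri ✓; Aug 13 is Mon; Sep 13 is Thu; Oct 13 is Sat; Nov 13 is Tue; Dec 13 is Thu.
Friday the 13ths: Apr, Jul.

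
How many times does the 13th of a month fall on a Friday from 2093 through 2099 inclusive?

Friday-the-13ths by year:
2093: Feb, Mar, Nov
2094: Aug
2095: May
2096: Jan, Apr, Jul
2097: Sep, Dec
2098: Jun
2099: Feb, Mar, Nov

14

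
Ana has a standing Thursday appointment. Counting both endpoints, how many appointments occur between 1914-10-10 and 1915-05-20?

32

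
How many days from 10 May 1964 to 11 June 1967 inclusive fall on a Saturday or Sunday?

323

10 May 1964 is a Sunday.
From 10 May 1964 to 11 June 1967 is 1128 days inclusive.
1128 = 7 × 161 + 1, so there are 161 full weeks plus 1 extra day.
Each full week contributes 2 days from the set (Sat, Sun): 161 × 2 = 322.
The 1 extra day is Sun — 1 of them qualifies.
Total: 322 + 1 = 323.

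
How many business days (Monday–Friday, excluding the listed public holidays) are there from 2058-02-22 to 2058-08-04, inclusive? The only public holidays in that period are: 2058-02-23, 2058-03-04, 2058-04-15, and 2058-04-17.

113 business days

2058-02-22 is a Friday.
The range spans 164 days (inclusive of both endpoints).
164 = 7 × 23 + 3, so there are 23 full weeks plus 3 extra days.
Each full week contributes 5 weekdays (Mon–Fri): 23 × 5 = 115.
The 3 extra days are Fri, Sat, Sun — 1 of them qualifies.
Total: 115 + 1 = 116.
Holidays: 2058-02-23 (Sat); 2058-03-04 (Mon); 2058-04-15 (Mon); 2058-04-17 (Wed).
3 of the 4 holidays fall on weekdays; the rest are weekends and were already excluded.
Business days: 116 − 3 = 113.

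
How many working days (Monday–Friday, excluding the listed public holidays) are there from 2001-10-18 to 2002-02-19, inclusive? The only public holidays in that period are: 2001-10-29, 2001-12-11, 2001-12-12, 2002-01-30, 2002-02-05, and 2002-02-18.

83

2001-10-18 is a Thursday.
That's 125 days from start to end, counting both.
125 = 7 × 17 + 6, so there are 17 full weeks plus 6 extra days.
Each full week contributes 5 weekdays (Mon–Fri): 17 × 5 = 85.
The 6 extra days are Thu, Fri, Sat, Sun, Mon, Tue — 4 of them qualify.
Total: 85 + 4 = 89.
Holidays: 2001-10-29 (Mon); 2001-12-11 (Tue); 2001-12-12 (Wed); 2002-01-30 (Wed); 2002-02-05 (Tue); 2002-02-18 (Mon).
All 6 holidays fall on weekdays, so subtract 6.
Business days: 89 − 6 = 83.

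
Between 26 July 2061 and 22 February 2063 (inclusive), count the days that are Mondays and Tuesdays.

26 July 2061 is a Tuesday.
The range spans 577 days (inclusive of both endpoints).
577 = 7 × 82 + 3, so there are 82 full weeks plus 3 extra days.
Each full week contributes 2 days from the set (Mon, Tue): 82 × 2 = 164.
The 3 extra days are Tue, Wed, Thu — 1 of them qualifies.
Total: 164 + 1 = 165.

165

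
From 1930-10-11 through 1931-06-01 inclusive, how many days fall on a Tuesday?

33 Tuesdays

1930-10-11 is a Saturday.
The range spans 234 days (inclusive of both endpoints).
234 = 7 × 33 + 3, so there are 33 full weeks plus 3 extra days.
Each full week contributes one Tuesday: 33 so far.
The 3 extra days are Saturday, Sunday, Monday — none qualify.
Total: 33 + 0 = 33.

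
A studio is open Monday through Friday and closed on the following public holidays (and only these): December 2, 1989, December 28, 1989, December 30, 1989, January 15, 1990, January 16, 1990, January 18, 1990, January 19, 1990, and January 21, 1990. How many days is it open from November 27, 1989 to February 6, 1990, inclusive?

November 27, 1989 is a Monday.
From November 27, 1989 to February 6, 1990 is 72 days inclusive.
72 = 7 × 10 + 2, so there are 10 full weeks plus 2 extra days.
Each full week contributes 5 weekdays (Mon–Fri): 10 × 5 = 50.
The 2 extra days are Mon, Tue — 2 of them qualify.
Total: 50 + 2 = 52.
Holidays: December 2, 1989 (Sat); December 28, 1989 (Thu); December 30, 1989 (Sat); January 15, 1990 (Mon); January 16, 1990 (Tue); January 18, 1990 (Thu); January 19, 1990 (Fri); January 21, 1990 (Sun).
5 of the 8 holidays fall on weekdays; the rest are weekends and were already excluded.
Business days: 52 − 5 = 47.

47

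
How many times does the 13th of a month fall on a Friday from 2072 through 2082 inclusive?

Friday-the-13ths by year:
2072: May
2073: Jan, Oct
2074: Apr, Jul
2075: Sep, Dec
2076: Mar, Nov
2077: Aug
2078: May
2079: Jan, Oct
2080: Sep, Dec
2081: Jun
2082: Feb, Mar, Nov

19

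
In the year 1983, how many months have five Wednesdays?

4

A month has five Wednesdays exactly when Wednesday falls within its first (length − 28) days.
Jan: 31 days, starts Sat → 5 of Sat, Sun, Mon
Feb: 28 days, starts Tue → 5 of (none)
Mar: 31 days, starts Tue → 5 of Tue, Wed, Thu ✓
Apr: 30 days, starts Fri → 5 of Fri, Sat
May: 31 days, starts Sun → 5 of Sun, Mon, Tue
Jun: 30 days, starts Wed → 5 of Wed, Thu ✓
Jul: 31 days, starts Fri → 5 of Fri, Sat, Sun
Aug: 31 days, starts Mon → 5 of Mon, Tue, Wed ✓
Sep: 30 days, starts Thu → 5 of Thu, Fri
Oct: 31 days, starts Sat → 5 of Sat, Sun, Mon
Nov: 30 days, starts Tue → 5 of Tue, Wed ✓
Dec: 31 days, starts Thu → 5 of Thu, Fri, Sat
Months with five Wednesdays: Mar, Jun, Aug, Nov.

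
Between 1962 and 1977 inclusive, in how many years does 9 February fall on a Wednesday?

3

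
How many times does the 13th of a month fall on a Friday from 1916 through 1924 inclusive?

Friday-the-13ths by year:
1916: Oct
1917: Apr, Jul
1918: Sep, Dec
1919: Jun
1920: Feb, Aug
1921: May
1922: Jan, Oct
1923: Apr, Jul
1924: Jun

14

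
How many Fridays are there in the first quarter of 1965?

1 January 1965 is a Friday.
From 1 January 1965 to 31 March 1965 is 90 days inclusive.
90 = 7 × 12 + 6, so there are 12 full weeks plus 6 extra days.
Each full week contributes one Friday: 12 so far.
The 6 extra days are Friday, Saturday, Sunday, Monday, Tuesday, Wednesday — 1 of them qualifies.
Total: 12 + 1 = 13.

13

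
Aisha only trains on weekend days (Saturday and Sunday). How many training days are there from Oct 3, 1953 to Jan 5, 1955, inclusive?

132

Oct 3, 1953 is a Saturday.
From Oct 3, 1953 to Jan 5, 1955 is 460 days inclusive.
460 = 7 × 65 + 5, so there are 65 full weeks plus 5 extra days.
Each full week contributes 2 weekend days (Sat, Sun): 65 × 2 = 130.
The 5 extra days are Sat, Sun, Mon, Tue, Wed — 2 of them qualify.
Total: 130 + 2 = 132.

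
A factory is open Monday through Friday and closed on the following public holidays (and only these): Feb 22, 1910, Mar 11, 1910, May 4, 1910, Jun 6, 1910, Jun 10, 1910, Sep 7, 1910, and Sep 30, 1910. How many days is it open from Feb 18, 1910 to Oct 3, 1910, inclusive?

155 business days

Feb 18, 1910 is a Friday.
The range spans 228 days (inclusive of both endpoints).
228 = 7 × 32 + 4, so there are 32 full weeks plus 4 extra days.
Each full week contributes 5 weekdays (Mon–Fri): 32 × 5 = 160.
The 4 extra days are Friday, Saturday, Sunday, Monday — 2 of them qualify.
Total: 160 + 2 = 162.
Holidays: Feb 22, 1910 (Tue); Mar 11, 1910 (Fri); May 4, 1910 (Wed); Jun 6, 1910 (Mon); Jun 10, 1910 (Fri); Sep 7, 1910 (Wed); Sep 30, 1910 (Fri).
All 7 holidays fall on weekdays, so subtract 7.
Business days: 162 − 7 = 155.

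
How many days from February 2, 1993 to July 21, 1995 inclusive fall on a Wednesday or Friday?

258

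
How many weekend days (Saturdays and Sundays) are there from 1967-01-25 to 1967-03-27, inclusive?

18

1967-01-25 is a Wednesday.
The range spans 62 days (inclusive of both endpoints).
62 = 7 × 8 + 6, so there are 8 full weeks plus 6 extra days.
Each full week contributes 2 weekend days (Sat, Sun): 8 × 2 = 16.
The 6 extra days are Wednesday, Thursday, Friday, Saturday, Sunday, Monday — 2 of them qualify.
Total: 16 + 2 = 18.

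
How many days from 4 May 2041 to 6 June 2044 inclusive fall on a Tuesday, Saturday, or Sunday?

4 May 2041 is a Saturday.
From 4 May 2041 to 6 June 2044 is 1130 days inclusive.
1130 = 7 × 161 + 3, so there are 161 full weeks plus 3 extra days.
Each full week contributes 3 days from the set (Tue, Sat, Sun): 161 × 3 = 483.
The 3 extra days are Saturday, Sunday, Monday — 2 of them qualify.
Total: 483 + 2 = 485.

485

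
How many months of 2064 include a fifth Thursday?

4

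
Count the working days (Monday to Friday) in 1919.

261

Jan 1, 1919 is a Wednesday.
The range spans 365 days (inclusive of both endpoints).
365 = 7 × 52 + 1, so there are 52 full weeks plus 1 extra day.
Each full week contributes 5 weekdays (Mon–Fri): 52 × 5 = 260.
The 1 extra day is Wednesday — 1 of them qualifies.
Total: 260 + 1 = 261.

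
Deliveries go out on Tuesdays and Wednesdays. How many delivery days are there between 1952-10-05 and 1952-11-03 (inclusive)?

8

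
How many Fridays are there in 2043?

Jan 1, 2043 is a Thursday.
That's 365 days from start to end, counting both.
365 = 7 × 52 + 1, so there are 52 full weeks plus 1 extra day.
Each full week contributes one Friday: 52 so far.
The 1 extra day is Thu — none qualify.
Total: 52 + 0 = 52.

52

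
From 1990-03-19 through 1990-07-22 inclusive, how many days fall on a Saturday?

18 Saturdays

1990-03-19 is a Monday.
From 1990-03-19 to 1990-07-22 is 126 days inclusive.
126 = 7 × 18, so the span is exactly 18 full weeks.
Each full week contributes one Saturday: 18 so far.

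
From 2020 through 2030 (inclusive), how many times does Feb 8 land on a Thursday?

Day of week of February 8 in each year:
2020: Sat, 2021: Mon, 2022: Tue, 2023: Wed, 2024: Thu ✓, 2025: Sat, 2026: Sun, 2027: Mon, 2028: Tue, 2029: Thu ✓, 2030: Fri
Thursdays: 2024, 2029.

2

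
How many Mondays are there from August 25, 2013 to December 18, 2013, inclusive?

August 25, 2013 is a Sunday.
That's 116 days from start to end, counting both.
116 = 7 × 16 + 4, so there are 16 full weeks plus 4 extra days.
Each full week contributes one Monday: 16 so far.
The 4 extra days are Sun, Mon, Tue, Wed — 1 of them qualifies.
Total: 16 + 1 = 17.

17 Mondays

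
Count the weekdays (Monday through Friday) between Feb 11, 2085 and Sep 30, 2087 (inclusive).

687

Feb 11, 2085 is a Sunday.
From Feb 11, 2085 to Sep 30, 2087 is 962 days inclusive.
962 = 7 × 137 + 3, so there are 137 full weeks plus 3 extra days.
Each full week contributes 5 weekdays (Mon–Fri): 137 × 5 = 685.
The 3 extra days are Sunday, Monday, Tuesday — 2 of them qualify.
Total: 685 + 2 = 687.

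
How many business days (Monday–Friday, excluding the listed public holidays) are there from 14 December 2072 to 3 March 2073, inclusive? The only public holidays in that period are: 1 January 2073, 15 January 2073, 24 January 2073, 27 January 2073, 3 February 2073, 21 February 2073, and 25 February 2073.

14 December 2072 is a Wednesday.
The range spans 80 days (inclusive of both endpoints).
80 = 7 × 11 + 3, so there are 11 full weeks plus 3 extra days.
Each full week contributes 5 weekdays (Mon–Fri): 11 × 5 = 55.
The 3 extra days are Wednesday, Thursday, Friday — 3 of them qualify.
Total: 55 + 3 = 58.
Holidays: 1 January 2073 (Sun); 15 January 2073 (Sun); 24 January 2073 (Tue); 27 January 2073 (Fri); 3 February 2073 (Fri); 21 February 2073 (Tue); 25 February 2073 (Sat).
4 of the 7 holidays fall on weekdays; the rest are weekends and were already excluded.
Business days: 58 − 4 = 54.

54 business days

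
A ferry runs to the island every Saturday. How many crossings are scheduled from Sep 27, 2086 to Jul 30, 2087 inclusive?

44 Saturdays

Sep 27, 2086 is a Friday.
The range spans 307 days (inclusive of both endpoints).
307 = 7 × 43 + 6, so there are 43 full weeks plus 6 extra days.
Each full week contributes one Saturday: 43 so far.
The 6 extra days are Friday, Saturday, Sunday, Monday, Tuesday, Wednesday — 1 of them qualifies.
Total: 43 + 1 = 44.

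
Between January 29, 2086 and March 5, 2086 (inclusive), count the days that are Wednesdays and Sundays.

10

January 29, 2086 is a Tuesday.
From January 29, 2086 to March 5, 2086 is 36 days inclusive.
36 = 7 × 5 + 1, so there are 5 full weeks plus 1 extra day.
Each full week contributes 2 days from the set (Wed, Sun): 5 × 2 = 10.
The 1 extra day is Tue — none qualify.
Total: 10 + 0 = 10.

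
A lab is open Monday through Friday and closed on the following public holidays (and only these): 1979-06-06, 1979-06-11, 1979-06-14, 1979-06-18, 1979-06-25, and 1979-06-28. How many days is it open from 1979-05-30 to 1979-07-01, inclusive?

1979-05-30 is a Wednesday.
From 1979-05-30 to 1979-07-01 is 33 days inclusive.
33 = 7 × 4 + 5, so there are 4 full weeks plus 5 extra days.
Each full week contributes 5 weekdays (Mon–Fri): 4 × 5 = 20.
The 5 extra days are Wednesday, Thursday, Friday, Saturday, Sunday — 3 of them qualify.
Total: 20 + 3 = 23.
Holidays: 1979-06-06 (Wed); 1979-06-11 (Mon); 1979-06-14 (Thu); 1979-06-18 (Mon); 1979-06-25 (Mon); 1979-06-28 (Thu).
All 6 holidays fall on weekdays, so subtract 6.
Business days: 23 − 6 = 17.

17 business days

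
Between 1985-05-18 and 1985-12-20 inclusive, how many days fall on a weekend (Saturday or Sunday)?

62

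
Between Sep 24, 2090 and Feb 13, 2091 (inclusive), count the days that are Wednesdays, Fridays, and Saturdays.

Sep 24, 2090 is a Sunday.
From Sep 24, 2090 to Feb 13, 2091 is 143 days inclusive.
143 = 7 × 20 + 3, so there are 20 full weeks plus 3 extra days.
Each full week contributes 3 days from the set (Wed, Fri, Sat): 20 × 3 = 60.
The 3 extra days are Sunday, Monday, Tuesday — none qualify.
Total: 60 + 0 = 60.

60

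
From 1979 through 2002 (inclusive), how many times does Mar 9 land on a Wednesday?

3

Day of week of March 9 in each year:
1979: Fri, 1980: Sun, 1981: Mon, 1982: Tue, 1983: Wed ✓, 1984: Fri, 1985: Sat, 1986: Sun, 1987: Mon, 1988: Wed ✓, 1989: Thu, 1990: Fri, 1991: Sat, 1992: Mon, 1993: Tue, 1994: Wed ✓, 1995: Thu, 1996: Sat, 1997: Sun, 1998: Mon, 1999: Tue, 2000: Thu, 2001: Fri, 2002: Sat
Wednesdays: 1983, 1988, 1994.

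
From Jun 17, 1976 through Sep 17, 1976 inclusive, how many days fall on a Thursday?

14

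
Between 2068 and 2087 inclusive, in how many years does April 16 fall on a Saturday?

2

Day of week of April 16 in each year:
2068: Mon, 2069: Tue, 2070: Wed, 2071: Thu, 2072: Sat ✓, 2073: Sun, 2074: Mon, 2075: Tue, 2076: Thu, 2077: Fri, 2078: Sat ✓, 2079: Sun, 2080: Tue, 2081: Wed, 2082: Thu, 2083: Fri, 2084: Sun, 2085: Mon, 2086: Tue, 2087: Wed
Saturdays: 2072, 2078.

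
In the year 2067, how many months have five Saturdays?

A month has five Saturdays exactly when Saturday falls within its first (length − 28) days.
Jan: 31 days, starts Sat → 5 of Sat, Sun, Mon ✓
Feb: 28 days, starts Tue → 5 of (none)
Mar: 31 days, starts Tue → 5 of Tue, Wed, Thu
Apr: 30 days, starts Fri → 5 of Fri, Sat ✓
May: 31 days, starts Sun → 5 of Sun, Mon, Tue
Jun: 30 days, starts Wed → 5 of Wed, Thu
Jul: 31 days, starts Fri → 5 of Fri, Sat, Sun ✓
Aug: 31 days, starts Mon → 5 of Mon, Tue, Wed
Sep: 30 days, starts Thu → 5 of Thu, Fri
Oct: 31 days, starts Sat → 5 of Sat, Sun, Mon ✓
Nov: 30 days, starts Tue → 5 of Tue, Wed
Dec: 31 days, starts Thu → 5 of Thu, Fri, Sat ✓
Months with five Saturdays: Jan, Apr, Jul, Oct, Dec.

5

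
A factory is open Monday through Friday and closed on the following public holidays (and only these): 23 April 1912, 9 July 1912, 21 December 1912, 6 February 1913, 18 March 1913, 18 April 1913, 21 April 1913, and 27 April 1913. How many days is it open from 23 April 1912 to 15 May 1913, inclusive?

23 April 1912 is a Tuesday.
The range spans 388 days (inclusive of both endpoints).
388 = 7 × 55 + 3, so there are 55 full weeks plus 3 extra days.
Each full week contributes 5 weekdays (Mon–Fri): 55 × 5 = 275.
The 3 extra days are Tue, Wed, Thu — 3 of them qualify.
Total: 275 + 3 = 278.
Holidays: 23 April 1912 (Tue); 9 July 1912 (Tue); 21 December 1912 (Sat); 6 February 1913 (Thu); 18 March 1913 (Tue); 18 April 1913 (Fri); 21 April 1913 (Mon); 27 April 1913 (Sun).
6 of the 8 holidays fall on weekdays; the rest are weekends and were already excluded.
Business days: 278 − 6 = 272.

272 working days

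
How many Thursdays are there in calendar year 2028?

52

January 1, 2028 is a Saturday.
From January 1, 2028 to December 31, 2028 is 366 days inclusive.
366 = 7 × 52 + 2, so there are 52 full weeks plus 2 extra days.
Each full week contributes one Thursday: 52 so far.
The 2 extra days are Saturday, Sunday — none qualify.
Total: 52 + 0 = 52.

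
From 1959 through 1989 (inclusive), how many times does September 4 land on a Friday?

5

Day of week of September 4 in each year:
1959: Fri ✓, 1960: Sun, 1961: Mon, 1962: Tue, 1963: Wed, 1964: Fri ✓, 1965: Sat, 1966: Sun, 1967: Mon, 1968: Wed, 1969: Thu, 1970: Fri ✓, 1971: Sat, 1972: Mon, 1973: Tue, 1974: Wed, 1975: Thu, 1976: Sat, 1977: Sun, 1978: Mon, 1979: Tue, 1980: Thu, 1981: Fri ✓, 1982: Sat, 1983: Sun, 1984: Tue, 1985: Wed, 1986: Thu, 1987: Fri ✓, 1988: Sun, 1989: Mon
Fridays: 1959, 1964, 1970, 1981, 1987.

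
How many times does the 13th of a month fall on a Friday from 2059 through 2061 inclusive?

4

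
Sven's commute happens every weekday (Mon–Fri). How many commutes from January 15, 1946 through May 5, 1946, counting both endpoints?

79

January 15, 1946 is a Tuesday.
That's 111 days from start to end, counting both.
111 = 7 × 15 + 6, so there are 15 full weeks plus 6 extra days.
Each full week contributes 5 weekdays (Mon–Fri): 15 × 5 = 75.
The 6 extra days are Tuesday, Wednesday, Thursday, Friday, Saturday, Sunday — 4 of them qualify.
Total: 75 + 4 = 79.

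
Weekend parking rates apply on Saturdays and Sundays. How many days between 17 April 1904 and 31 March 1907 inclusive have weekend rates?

309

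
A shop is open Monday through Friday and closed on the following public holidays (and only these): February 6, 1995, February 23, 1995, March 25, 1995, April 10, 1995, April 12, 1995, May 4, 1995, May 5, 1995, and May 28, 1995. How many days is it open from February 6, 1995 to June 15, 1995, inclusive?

88

February 6, 1995 is a Monday.
The range spans 130 days (inclusive of both endpoints).
130 = 7 × 18 + 4, so there are 18 full weeks plus 4 extra days.
Each full week contributes 5 weekdays (Mon–Fri): 18 × 5 = 90.
The 4 extra days are Mon, Tue, Wed, Thu — 4 of them qualify.
Total: 90 + 4 = 94.
Holidays: February 6, 1995 (Mon); February 23, 1995 (Thu); March 25, 1995 (Sat); April 10, 1995 (Mon); April 12, 1995 (Wed); May 4, 1995 (Thu); May 5, 1995 (Fri); May 28, 1995 (Sun).
6 of the 8 holidays fall on weekdays; the rest are weekends and were already excluded.
Business days: 94 − 6 = 88.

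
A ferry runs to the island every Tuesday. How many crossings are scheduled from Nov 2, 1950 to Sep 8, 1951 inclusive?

Nov 2, 1950 is a Thursday.
That's 311 days from start to end, counting both.
311 = 7 × 44 + 3, so there are 44 full weeks plus 3 extra days.
Each full week contributes one Tuesday: 44 so far.
The 3 extra days are Thursday, Friday, Saturday — none qualify.
Total: 44 + 0 = 44.

44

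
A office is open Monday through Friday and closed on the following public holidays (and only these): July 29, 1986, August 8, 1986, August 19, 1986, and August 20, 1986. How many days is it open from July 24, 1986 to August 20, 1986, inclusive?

16 working days

July 24, 1986 is a Thursday.
That's 28 days from start to end, counting both.
28 = 7 × 4, so the span is exactly 4 full weeks.
Each full week contributes 5 weekdays (Mon–Fri): 4 × 5 = 20.
Holidays: July 29, 1986 (Tue); August 8, 1986 (Fri); August 19, 1986 (Tue); August 20, 1986 (Wed).
All 4 holidays fall on weekdays, so subtract 4.
Business days: 20 − 4 = 16.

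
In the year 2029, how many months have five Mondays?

A month has five Mondays exactly when Monday falls within its first (length − 28) days.
Jan: 31 days, starts Mon → 5 of Mon, Tue, Wed ✓
Feb: 28 days, starts Thu → 5 of (none)
Mar: 31 days, starts Thu → 5 of Thu, Fri, Sat
Apr: 30 days, starts Sun → 5 of Sun, Mon ✓
May: 31 days, starts Tue → 5 of Tue, Wed, Thu
Jun: 30 days, starts Fri → 5 of Fri, Sat
Jul: 31 days, starts Sun → 5 of Sun, Mon, Tue ✓
Aug: 31 days, starts Wed → 5 of Wed, Thu, Fri
Sep: 30 days, starts Sat → 5 of Sat, Sun
Oct: 31 days, starts Mon → 5 of Mon, Tue, Wed ✓
Nov: 30 days, starts Thu → 5 of Thu, Fri
Dec: 31 days, starts Sat → 5 of Sat, Sun, Mon ✓
Months with five Mondays: Jan, Apr, Jul, Oct, Dec.

5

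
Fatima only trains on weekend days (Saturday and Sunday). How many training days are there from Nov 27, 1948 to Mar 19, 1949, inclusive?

33

Nov 27, 1948 is a Saturday.
From Nov 27, 1948 to Mar 19, 1949 is 113 days inclusive.
113 = 7 × 16 + 1, so there are 16 full weeks plus 1 extra day.
Each full week contributes 2 weekend days (Sat, Sun): 16 × 2 = 32.
The 1 extra day is Saturday — 1 of them qualifies.
Total: 32 + 1 = 33.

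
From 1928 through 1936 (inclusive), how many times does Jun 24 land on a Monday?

2

Day of week of June 24 in each year:
1928: Sun, 1929: Mon ✓, 1930: Tue, 1931: Wed, 1932: Fri, 1933: Sat, 1934: Sun, 1935: Mon ✓, 1936: Wed
Mondays: 1929, 1935.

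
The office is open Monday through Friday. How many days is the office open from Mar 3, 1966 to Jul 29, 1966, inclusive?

107 weekdays

Mar 3, 1966 is a Thursday.
The range spans 149 days (inclusive of both endpoints).
149 = 7 × 21 + 2, so there are 21 full weeks plus 2 extra days.
Each full week contributes 5 weekdays (Mon–Fri): 21 × 5 = 105.
The 2 extra days are Thursday, Friday — 2 of them qualify.
Total: 105 + 2 = 107.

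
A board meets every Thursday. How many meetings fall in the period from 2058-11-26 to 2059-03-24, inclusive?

2058-11-26 is a Tuesday.
From 2058-11-26 to 2059-03-24 is 119 days inclusive.
119 = 7 × 17, so the span is exactly 17 full weeks.
Each full week contributes one Thursday: 17 so far.

17 Thursdays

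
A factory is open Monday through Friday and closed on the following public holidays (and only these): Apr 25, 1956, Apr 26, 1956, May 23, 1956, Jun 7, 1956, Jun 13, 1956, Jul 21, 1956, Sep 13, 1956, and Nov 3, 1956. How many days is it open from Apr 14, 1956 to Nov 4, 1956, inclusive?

139 business days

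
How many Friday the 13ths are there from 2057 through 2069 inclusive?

Friday-the-13ths by year:
2057: Apr, Jul
2058: Sep, Dec
2059: Jun
2060: Feb, Aug
2061: May
2062: Jan, Oct
2063: Apr, Jul
2064: Jun
2065: Feb, Mar, Nov
2066: Aug
2067: May
2068: Jan, Apr, Jul
2069: Sep, Dec

23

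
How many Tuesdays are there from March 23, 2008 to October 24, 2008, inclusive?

31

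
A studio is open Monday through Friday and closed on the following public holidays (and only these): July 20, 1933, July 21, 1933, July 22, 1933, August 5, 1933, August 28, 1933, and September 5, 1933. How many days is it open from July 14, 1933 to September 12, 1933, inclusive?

July 14, 1933 is a Friday.
That's 61 days from start to end, counting both.
61 = 7 × 8 + 5, so there are 8 full weeks plus 5 extra days.
Each full week contributes 5 weekdays (Mon–Fri): 8 × 5 = 40.
The 5 extra days are Fri, Sat, Sun, Mon, Tue — 3 of them qualify.
Total: 40 + 3 = 43.
Holidays: July 20, 1933 (Thu); July 21, 1933 (Fri); July 22, 1933 (Sat); August 5, 1933 (Sat); August 28, 1933 (Mon); September 5, 1933 (Tue).
4 of the 6 holidays fall on weekdays; the rest are weekends and were already excluded.
Business days: 43 − 4 = 39.

39 working days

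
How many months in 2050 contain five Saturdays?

5

A month has five Saturdays exactly when Saturday falls within its first (length − 28) days.
Jan: 31 days, starts Sat → 5 of Sat, Sun, Mon ✓
Feb: 28 days, starts Tue → 5 of (none)
Mar: 31 days, starts Tue → 5 of Tue, Wed, Thu
Apr: 30 days, starts Fri → 5 of Fri, Sat ✓
May: 31 days, starts Sun → 5 of Sun, Mon, Tue
Jun: 30 days, starts Wed → 5 of Wed, Thu
Jul: 31 days, starts Fri → 5 of Fri, Sat, Sun ✓
Aug: 31 days, starts Mon → 5 of Mon, Tue, Wed
Sep: 30 days, starts Thu → 5 of Thu, Fri
Oct: 31 days, starts Sat → 5 of Sat, Sun, Mon ✓
Nov: 30 days, starts Tue → 5 of Tue, Wed
Dec: 31 days, starts Thu → 5 of Thu, Fri, Sat ✓
Months with five Saturdays: Jan, Apr, Jul, Oct, Dec.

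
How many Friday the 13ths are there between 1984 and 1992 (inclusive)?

18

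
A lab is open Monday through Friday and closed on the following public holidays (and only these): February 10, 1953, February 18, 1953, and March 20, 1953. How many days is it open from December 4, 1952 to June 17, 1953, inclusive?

December 4, 1952 is a Thursday.
From December 4, 1952 to June 17, 1953 is 196 days inclusive.
196 = 7 × 28, so the span is exactly 28 full weeks.
Each full week contributes 5 weekdays (Mon–Fri): 28 × 5 = 140.
Total: 140.
Holidays: February 10, 1953 (Tue); February 18, 1953 (Wed); March 20, 1953 (Fri).
All 3 holidays fall on weekdays, so subtract 3.
Business days: 140 − 3 = 137.

137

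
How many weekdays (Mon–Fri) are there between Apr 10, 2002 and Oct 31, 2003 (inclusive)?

408 weekdays

Apr 10, 2002 is a Wednesday.
The range spans 570 days (inclusive of both endpoints).
570 = 7 × 81 + 3, so there are 81 full weeks plus 3 extra days.
Each full week contributes 5 weekdays (Mon–Fri): 81 × 5 = 405.
The 3 extra days are Wed, Thu, Fri — 3 of them qualify.
Total: 405 + 3 = 408.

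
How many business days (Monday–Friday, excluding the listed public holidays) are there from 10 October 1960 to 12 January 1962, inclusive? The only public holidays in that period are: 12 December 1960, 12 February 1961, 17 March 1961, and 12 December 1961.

10 October 1960 is a Monday.
From 10 October 1960 to 12 January 1962 is 460 days inclusive.
460 = 7 × 65 + 5, so there are 65 full weeks plus 5 extra days.
Each full week contributes 5 weekdays (Mon–Fri): 65 × 5 = 325.
The 5 extra days are Monday, Tuesday, Wednesday, Thursday, Friday — 5 of them qualify.
Total: 325 + 5 = 330.
Holidays: 12 December 1960 (Mon); 12 February 1961 (Sun); 17 March 1961 (Fri); 12 December 1961 (Tue).
3 of the 4 holidays fall on weekdays; the rest are weekends and were already excluded.
Business days: 330 − 3 = 327.

327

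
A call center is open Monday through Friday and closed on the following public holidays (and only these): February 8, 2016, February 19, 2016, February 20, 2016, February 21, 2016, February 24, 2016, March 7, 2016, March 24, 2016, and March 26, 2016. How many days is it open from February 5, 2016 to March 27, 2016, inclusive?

February 5, 2016 is a Friday.
That's 52 days from start to end, counting both.
52 = 7 × 7 + 3, so there are 7 full weeks plus 3 extra days.
Each full week contributes 5 weekdays (Mon–Fri): 7 × 5 = 35.
The 3 extra days are Friday, Saturday, Sunday — 1 of them qualifies.
Total: 35 + 1 = 36.
Holidays: February 8, 2016 (Mon); February 19, 2016 (Fri); February 20, 2016 (Sat); February 21, 2016 (Sun); February 24, 2016 (Wed); March 7, 2016 (Mon); March 24, 2016 (Thu); March 26, 2016 (Sat).
5 of the 8 holidays fall on weekdays; the rest are weekends and were already excluded.
Business days: 36 − 5 = 31.

31 business days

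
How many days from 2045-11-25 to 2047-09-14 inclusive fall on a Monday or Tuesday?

2045-11-25 is a Saturday.
From 2045-11-25 to 2047-09-14 is 659 days inclusive.
659 = 7 × 94 + 1, so there are 94 full weeks plus 1 extra day.
Each full week contributes 2 days from the set (Mon, Tue): 94 × 2 = 188.
The 1 extra day is Sat — none qualify.
Total: 188 + 0 = 188.

188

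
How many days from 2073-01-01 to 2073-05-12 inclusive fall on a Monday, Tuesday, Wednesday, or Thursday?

76

2073-01-01 is a Sunday.
That's 132 days from start to end, counting both.
132 = 7 × 18 + 6, so there are 18 full weeks plus 6 extra days.
Each full week contributes 4 days from the set (Mon, Tue, Wed, Thu): 18 × 4 = 72.
The 6 extra days are Sun, Mon, Tue, Wed, Thu, Fri — 4 of them qualify.
Total: 72 + 4 = 76.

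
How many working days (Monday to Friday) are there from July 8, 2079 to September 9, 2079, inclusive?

July 8, 2079 is a Saturday.
That's 64 days from start to end, counting both.
64 = 7 × 9 + 1, so there are 9 full weeks plus 1 extra day.
Each full week contributes 5 weekdays (Mon–Fri): 9 × 5 = 45.
The 1 extra day is Sat — none qualify.
Total: 45 + 0 = 45.

45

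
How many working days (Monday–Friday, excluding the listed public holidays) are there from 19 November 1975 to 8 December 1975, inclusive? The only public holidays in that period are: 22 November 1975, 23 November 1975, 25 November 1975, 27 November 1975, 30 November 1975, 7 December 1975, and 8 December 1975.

19 November 1975 is a Wednesday.
The range spans 20 days (inclusive of both endpoints).
20 = 7 × 2 + 6, so there are 2 full weeks plus 6 extra days.
Each full week contributes 5 weekdays (Mon–Fri): 2 × 5 = 10.
The 6 extra days are Wednesday, Thursday, Friday, Saturday, Sunday, Monday — 4 of them qualify.
Total: 10 + 4 = 14.
Holidays: 22 November 1975 (Sat); 23 November 1975 (Sun); 25 November 1975 (Tue); 27 November 1975 (Thu); 30 November 1975 (Sun); 7 December 1975 (Sun); 8 December 1975 (Mon).
3 of the 7 holidays fall on weekdays; the rest are weekends and were already excluded.
Business days: 14 − 3 = 11.

11 working days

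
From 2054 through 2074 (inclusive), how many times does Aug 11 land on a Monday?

3

Day of week of August 11 in each year:
2054: Tue, 2055: Wed, 2056: Fri, 2057: Sat, 2058: Sun, 2059: Mon ✓, 2060: Wed, 2061: Thu, 2062: Fri, 2063: Sat, 2064: Mon ✓, 2065: Tue, 2066: Wed, 2067: Thu, 2068: Sat, 2069: Sun, 2070: Mon ✓, 2071: Tue, 2072: Thu, 2073: Fri, 2074: Sat
Mondays: 2059, 2064, 2070.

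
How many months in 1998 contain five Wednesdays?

4

A month has five Wednesdays exactly when Wednesday falls within its first (length − 28) days.
Jan: 31 days, starts Thu → 5 of Thu, Fri, Sat
Feb: 28 days, starts Sun → 5 of (none)
Mar: 31 days, starts Sun → 5 of Sun, Mon, Tue
Apr: 30 days, starts Wed → 5 of Wed, Thu ✓
May: 31 days, starts Fri → 5 of Fri, Sat, Sun
Jun: 30 days, starts Mon → 5 of Mon, Tue
Jul: 31 days, starts Wed → 5 of Wed, Thu, Fri ✓
Aug: 31 days, starts Sat → 5 of Sat, Sun, Mon
Sep: 30 days, starts Tue → 5 of Tue, Wed ✓
Oct: 31 days, starts Thu → 5 of Thu, Fri, Sat
Nov: 30 days, starts Sun → 5 of Sun, Mon
Dec: 31 days, starts Tue → 5 of Tue, Wed, Thu ✓
Months with five Wednesdays: Apr, Jul, Sep, Dec.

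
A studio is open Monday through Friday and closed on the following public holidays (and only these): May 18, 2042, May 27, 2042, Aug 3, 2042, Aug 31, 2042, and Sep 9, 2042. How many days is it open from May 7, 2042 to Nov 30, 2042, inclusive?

146 working days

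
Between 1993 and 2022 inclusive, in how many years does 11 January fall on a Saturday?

4

Day of week of January 11 in each year:
1993: Mon, 1994: Tue, 1995: Wed, 1996: Thu, 1997: Sat ✓, 1998: Sun, 1999: Mon, 2000: Tue, 2001: Thu, 2002: Fri, 2003: Sat ✓, 2004: Sun, 2005: Tue, 2006: Wed, 2007: Thu, 2008: Fri, 2009: Sun, 2010: Mon, 2011: Tue, 2012: Wed, 2013: Fri, 2014: Sat ✓, 2015: Sun, 2016: Mon, 2017: Wed, 2018: Thu, 2019: Fri, 2020: Sat ✓, 2021: Mon, 2022: Tue
Saturdays: 1997, 2003, 2014, 2020.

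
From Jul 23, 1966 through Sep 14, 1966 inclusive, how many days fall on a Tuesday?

8 Tuesdays

Jul 23, 1966 is a Saturday.
The range spans 54 days (inclusive of both endpoints).
54 = 7 × 7 + 5, so there are 7 full weeks plus 5 extra days.
Each full week contributes one Tuesday: 7 so far.
The 5 extra days are Sat, Sun, Mon, Tue, Wed — 1 of them qualifies.
Total: 7 + 1 = 8.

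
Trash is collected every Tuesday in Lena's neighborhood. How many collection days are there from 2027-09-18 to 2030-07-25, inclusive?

2027-09-18 is a Saturday.
The range spans 1042 days (inclusive of both endpoints).
1042 = 7 × 148 + 6, so there are 148 full weeks plus 6 extra days.
Each full week contributes one Tuesday: 148 so far.
The 6 extra days are Sat, Sun, Mon, Tue, Wed, Thu — 1 of them qualifies.
Total: 148 + 1 = 149.

149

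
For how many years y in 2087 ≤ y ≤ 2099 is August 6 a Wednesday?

Day of week of August 6 in each year:
2087: Wed ✓, 2088: Fri, 2089: Sat, 2090: Sun, 2091: Mon, 2092: Wed ✓, 2093: Thu, 2094: Fri, 2095: Sat, 2096: Mon, 2097: Tue, 2098: Wed ✓, 2099: Thu
Wednesdays: 2087, 2092, 2098.

3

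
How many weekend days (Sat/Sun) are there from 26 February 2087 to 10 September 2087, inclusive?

56

26 February 2087 is a Wednesday.
The range spans 197 days (inclusive of both endpoints).
197 = 7 × 28 + 1, so there are 28 full weeks plus 1 extra day.
Each full week contributes 2 weekend days (Sat, Sun): 28 × 2 = 56.
The 1 extra day is Wed — none qualify.
Total: 56 + 0 = 56.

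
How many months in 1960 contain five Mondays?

4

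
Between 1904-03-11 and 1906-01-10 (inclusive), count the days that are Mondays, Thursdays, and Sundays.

1904-03-11 is a Friday.
From 1904-03-11 to 1906-01-10 is 671 days inclusive.
671 = 7 × 95 + 6, so there are 95 full weeks plus 6 extra days.
Each full week contributes 3 days from the set (Mon, Thu, Sun): 95 × 3 = 285.
The 6 extra days are Fri, Sat, Sun, Mon, Tue, Wed — 2 of them qualify.
Total: 285 + 2 = 287.

287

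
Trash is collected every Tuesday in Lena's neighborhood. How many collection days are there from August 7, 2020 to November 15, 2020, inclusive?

14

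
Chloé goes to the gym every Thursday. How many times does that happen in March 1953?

4

Mar 1, 1953 is a Sunday.
That's 31 days from start to end, counting both.
31 = 7 × 4 + 3, so there are 4 full weeks plus 3 extra days.
Each full week contributes one Thursday: 4 so far.
The 3 extra days are Sun, Mon, Tue — none qualify.
Total: 4 + 0 = 4.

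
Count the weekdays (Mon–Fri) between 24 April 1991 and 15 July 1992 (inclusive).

24 April 1991 is a Wednesday.
The range spans 449 days (inclusive of both endpoints).
449 = 7 × 64 + 1, so there are 64 full weeks plus 1 extra day.
Each full week contributes 5 weekdays (Mon–Fri): 64 × 5 = 320.
The 1 extra day is Wednesday — 1 of them qualifies.
Total: 320 + 1 = 321.

321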